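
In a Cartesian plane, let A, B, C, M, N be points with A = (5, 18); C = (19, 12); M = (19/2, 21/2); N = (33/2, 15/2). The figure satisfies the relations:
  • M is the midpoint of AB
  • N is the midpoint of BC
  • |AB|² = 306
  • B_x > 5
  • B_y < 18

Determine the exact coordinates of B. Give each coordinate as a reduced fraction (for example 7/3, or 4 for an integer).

1. B_x = 14  [B = 2·M−A = 2·(19/2, 21/2)−(5, 18)]
2. B_y = 3  [B = 2·M−A = 2·(19/2, 21/2)−(5, 18)]
   so B = (14, 3)

B = (14, 3)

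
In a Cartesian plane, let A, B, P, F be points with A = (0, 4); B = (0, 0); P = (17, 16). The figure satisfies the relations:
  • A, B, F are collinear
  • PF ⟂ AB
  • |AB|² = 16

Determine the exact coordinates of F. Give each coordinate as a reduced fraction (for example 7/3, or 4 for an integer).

1. F_x = 0  [[A, B, F are collinear ⇒ 4x=0] ∩ [PF ⟂ AB ⇒ -4y+64=0]]
2. F_y = 16  [[A, B, F are collinear ⇒ 4x=0] ∩ [PF ⟂ AB ⇒ -4y+64=0]]
   so F = (0, 16)

F = (0, 16)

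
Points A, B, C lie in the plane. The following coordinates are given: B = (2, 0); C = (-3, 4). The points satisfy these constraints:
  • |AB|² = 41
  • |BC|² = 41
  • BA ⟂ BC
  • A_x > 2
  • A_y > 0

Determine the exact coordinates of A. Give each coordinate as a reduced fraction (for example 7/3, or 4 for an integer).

A = (6, 5)

1. A_x = 6  [[BA ⟂ BC ⇒ -5x+4y+10=0] ∩ [|A−(2, 0)|²=41]]
2. A_y = 5  [[BA ⟂ BC ⇒ -5x+4y+10=0] ∩ [|A−(2, 0)|²=41]]
   so A = (6, 5)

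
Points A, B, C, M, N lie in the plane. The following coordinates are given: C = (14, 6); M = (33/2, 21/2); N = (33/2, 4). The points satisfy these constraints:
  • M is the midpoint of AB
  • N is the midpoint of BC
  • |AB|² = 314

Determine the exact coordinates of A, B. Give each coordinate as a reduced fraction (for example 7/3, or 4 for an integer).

A = (14, 19)
B = (19, 2)

1. B_x = 19  [B = 2·N−C = 2·(33/2, 4)−(14, 6)]
2. B_y = 2  [B = 2·N−C = 2·(33/2, 4)−(14, 6)]
   so B = (19, 2)
3. A_x = 14  [A = 2·M−B = 2·(33/2, 21/2)−(19, 2)]
4. A_y = 19  [A = 2·M−B = 2·(33/2, 21/2)−(19, 2)]
   so A = (14, 19)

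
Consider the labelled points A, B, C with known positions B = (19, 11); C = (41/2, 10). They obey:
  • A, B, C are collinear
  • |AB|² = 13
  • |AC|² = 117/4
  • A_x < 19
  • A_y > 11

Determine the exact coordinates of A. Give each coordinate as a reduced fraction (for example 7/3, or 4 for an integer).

1. A_x = 16  [[A, B, C are collinear ⇒ 1x+3/2y-71/2=0] ∩ [|A−(19, 11)|²=13]]
2. A_y = 13  [[A, B, C are collinear ⇒ 1x+3/2y-71/2=0] ∩ [|A−(19, 11)|²=13]]
   so A = (16, 13)

A = (16, 13)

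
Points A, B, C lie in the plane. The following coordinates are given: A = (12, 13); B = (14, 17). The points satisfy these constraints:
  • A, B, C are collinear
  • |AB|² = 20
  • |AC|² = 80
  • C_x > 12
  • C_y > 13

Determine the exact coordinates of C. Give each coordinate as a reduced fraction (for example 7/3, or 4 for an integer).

1. C_x = 16  [[A, B, C are collinear ⇒ -4x+2y+22=0] ∩ [|C−(12, 13)|²=80]]
2. C_y = 21  [[A, B, C are collinear ⇒ -4x+2y+22=0] ∩ [|C−(12, 13)|²=80]]
   so C = (16, 21)

C = (16, 21)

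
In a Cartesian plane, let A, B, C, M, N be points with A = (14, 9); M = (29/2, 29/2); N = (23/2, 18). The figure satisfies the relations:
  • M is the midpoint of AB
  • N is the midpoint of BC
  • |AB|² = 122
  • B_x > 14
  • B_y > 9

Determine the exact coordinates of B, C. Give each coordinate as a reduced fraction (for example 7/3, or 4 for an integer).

1. B_x = 15  [B = 2·M−A = 2·(29/2, 29/2)−(14, 9)]
2. B_y = 20  [B = 2·M−A = 2·(29/2, 29/2)−(14, 9)]
   so B = (15, 20)
3. C_x = 8  [C = 2·N−B = 2·(23/2, 18)−(15, 20)]
4. C_y = 16  [C = 2·N−B = 2·(23/2, 18)−(15, 20)]
   so C = (8, 16)

B = (15, 20)
C = (8, 16)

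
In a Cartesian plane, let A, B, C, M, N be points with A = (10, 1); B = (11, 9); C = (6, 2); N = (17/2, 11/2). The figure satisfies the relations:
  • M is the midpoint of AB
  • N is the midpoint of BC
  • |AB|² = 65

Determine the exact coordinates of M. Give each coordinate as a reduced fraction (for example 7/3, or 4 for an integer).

M = (21/2, 5)

1. M_x = 21/2  [2·M = A+B = (10, 1)+(11, 9)]
2. M_y = 5  [2·M = A+B = (10, 1)+(11, 9)]
   so M = (21/2, 5)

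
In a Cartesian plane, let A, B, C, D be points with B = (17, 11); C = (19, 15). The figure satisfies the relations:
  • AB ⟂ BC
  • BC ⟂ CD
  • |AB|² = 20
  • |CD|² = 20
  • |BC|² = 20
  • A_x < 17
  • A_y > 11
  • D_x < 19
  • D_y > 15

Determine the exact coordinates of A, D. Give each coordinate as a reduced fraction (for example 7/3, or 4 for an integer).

A = (13, 13)
D = (15, 17)

1. A_x = 13  [[AB ⟂ BC ⇒ -2x-4y+78=0] ∩ [|A−(17, 11)|²=20]]
2. A_y = 13  [[AB ⟂ BC ⇒ -2x-4y+78=0] ∩ [|A−(17, 11)|²=20]]
   so A = (13, 13)
3. D_x = 15  [[BC ⟂ CD ⇒ 2x+4y-98=0] ∩ [|D−(19, 15)|²=20]]
4. D_y = 17  [[BC ⟂ CD ⇒ 2x+4y-98=0] ∩ [|D−(19, 15)|²=20]]
   so D = (15, 17)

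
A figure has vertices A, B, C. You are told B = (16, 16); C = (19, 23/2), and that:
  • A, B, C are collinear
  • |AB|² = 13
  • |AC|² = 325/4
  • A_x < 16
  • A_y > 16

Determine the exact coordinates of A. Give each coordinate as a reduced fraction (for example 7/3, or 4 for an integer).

A = (14, 19)

1. A_x = 14  [[A, B, C are collinear ⇒ 9/2x+3y-120=0] ∩ [|A−(16, 16)|²=13]]
2. A_y = 19  [[A, B, C are collinear ⇒ 9/2x+3y-120=0] ∩ [|A−(16, 16)|²=13]]
   so A = (14, 19)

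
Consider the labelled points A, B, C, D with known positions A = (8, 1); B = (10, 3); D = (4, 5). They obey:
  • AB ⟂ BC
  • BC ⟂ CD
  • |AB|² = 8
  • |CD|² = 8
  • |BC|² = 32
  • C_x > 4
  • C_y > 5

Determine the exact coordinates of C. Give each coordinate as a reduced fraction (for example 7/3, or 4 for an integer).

C = (6, 7)

1. C_x = 6  [[AB ⟂ BC ⇒ 2x+2y-26=0] ∩ [|C−(4, 5)|²=8]]
2. C_y = 7  [[AB ⟂ BC ⇒ 2x+2y-26=0] ∩ [|C−(4, 5)|²=8]]
   so C = (6, 7)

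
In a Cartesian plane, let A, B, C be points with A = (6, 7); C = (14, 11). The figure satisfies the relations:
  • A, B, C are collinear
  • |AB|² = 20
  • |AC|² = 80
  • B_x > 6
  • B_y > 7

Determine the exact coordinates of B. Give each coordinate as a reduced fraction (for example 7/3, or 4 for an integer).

1. B_x = 10  [[A, B, C are collinear ⇒ 4x-8y+32=0] ∩ [|B−(6, 7)|²=20]]
2. B_y = 9  [[A, B, C are collinear ⇒ 4x-8y+32=0] ∩ [|B−(6, 7)|²=20]]
   so B = (10, 9)

B = (10, 9)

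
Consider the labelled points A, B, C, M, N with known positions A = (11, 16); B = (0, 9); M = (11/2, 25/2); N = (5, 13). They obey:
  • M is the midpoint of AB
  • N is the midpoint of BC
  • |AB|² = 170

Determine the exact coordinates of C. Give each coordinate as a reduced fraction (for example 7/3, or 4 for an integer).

C = (10, 17)

1. C_x = 10  [C = 2·N−B = 2·(5, 13)−(0, 9)]
2. C_y = 17  [C = 2·N−B = 2·(5, 13)−(0, 9)]
   so C = (10, 17)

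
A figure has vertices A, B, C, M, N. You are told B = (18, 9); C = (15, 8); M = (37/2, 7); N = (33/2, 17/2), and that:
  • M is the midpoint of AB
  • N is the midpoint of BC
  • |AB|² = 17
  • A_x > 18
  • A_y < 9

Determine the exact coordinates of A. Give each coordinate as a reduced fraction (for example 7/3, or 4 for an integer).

1. A_x = 19  [A = 2·M−B = 2·(37/2, 7)−(18, 9)]
2. A_y = 5  [A = 2·M−B = 2·(37/2, 7)−(18, 9)]
   so A = (19, 5)

A = (19, 5)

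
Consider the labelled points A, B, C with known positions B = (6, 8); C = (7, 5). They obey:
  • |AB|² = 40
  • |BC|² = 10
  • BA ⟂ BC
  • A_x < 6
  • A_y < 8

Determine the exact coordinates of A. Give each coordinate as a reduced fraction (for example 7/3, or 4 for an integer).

A = (0, 6)

1. A_x = 0  [[BA ⟂ BC ⇒ 1x-3y+18=0] ∩ [|A−(6, 8)|²=40]]
2. A_y = 6  [[BA ⟂ BC ⇒ 1x-3y+18=0] ∩ [|A−(6, 8)|²=40]]
   so A = (0, 6)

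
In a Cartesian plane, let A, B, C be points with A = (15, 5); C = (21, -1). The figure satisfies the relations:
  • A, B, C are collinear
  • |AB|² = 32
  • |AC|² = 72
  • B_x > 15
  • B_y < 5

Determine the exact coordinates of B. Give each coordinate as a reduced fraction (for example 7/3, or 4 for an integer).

B = (19, 1)

1. B_x = 19  [[A, B, C are collinear ⇒ -6x-6y+120=0] ∩ [|B−(15, 5)|²=32]]
2. B_y = 1  [[A, B, C are collinear ⇒ -6x-6y+120=0] ∩ [|B−(15, 5)|²=32]]
   so B = (19, 1)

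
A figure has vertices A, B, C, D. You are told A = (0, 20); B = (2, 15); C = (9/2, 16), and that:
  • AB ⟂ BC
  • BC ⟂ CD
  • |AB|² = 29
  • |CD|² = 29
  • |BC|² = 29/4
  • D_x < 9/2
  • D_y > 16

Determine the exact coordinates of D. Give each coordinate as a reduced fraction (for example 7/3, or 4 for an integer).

D = (5/2, 21)

1. D_x = 5/2  [[BC ⟂ CD ⇒ 5/2x+1y-109/4=0] ∩ [|D−(9/2, 16)|²=29]]
2. D_y = 21  [[BC ⟂ CD ⇒ 5/2x+1y-109/4=0] ∩ [|D−(9/2, 16)|²=29]]
   so D = (5/2, 21)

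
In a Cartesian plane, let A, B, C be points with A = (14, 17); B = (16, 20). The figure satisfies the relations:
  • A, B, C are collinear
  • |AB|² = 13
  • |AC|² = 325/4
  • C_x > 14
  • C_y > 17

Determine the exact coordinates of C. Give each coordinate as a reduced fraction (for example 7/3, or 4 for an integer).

1. C_x = 19  [[A, B, C are collinear ⇒ -3x+2y+8=0] ∩ [|C−(14, 17)|²=325/4]]
2. C_y = 49/2  [[A, B, C are collinear ⇒ -3x+2y+8=0] ∩ [|C−(14, 17)|²=325/4]]
   so C = (19, 49/2)

C = (19, 49/2)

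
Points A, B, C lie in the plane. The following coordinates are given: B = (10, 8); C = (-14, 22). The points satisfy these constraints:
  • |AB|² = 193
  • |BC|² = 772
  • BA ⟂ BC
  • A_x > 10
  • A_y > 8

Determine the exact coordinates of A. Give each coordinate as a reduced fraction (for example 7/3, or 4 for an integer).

A = (17, 20)

1. A_x = 17  [[BA ⟂ BC ⇒ -24x+14y+128=0] ∩ [|A−(10, 8)|²=193]]
2. A_y = 20  [[BA ⟂ BC ⇒ -24x+14y+128=0] ∩ [|A−(10, 8)|²=193]]
   so A = (17, 20)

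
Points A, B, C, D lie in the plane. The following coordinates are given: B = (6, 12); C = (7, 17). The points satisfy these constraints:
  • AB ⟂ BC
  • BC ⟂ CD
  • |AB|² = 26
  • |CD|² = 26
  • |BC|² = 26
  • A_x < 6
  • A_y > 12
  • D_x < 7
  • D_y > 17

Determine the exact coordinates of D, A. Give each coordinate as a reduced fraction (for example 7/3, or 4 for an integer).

D = (2, 18)
A = (1, 13)

1. D_x = 2  [[BC ⟂ CD ⇒ 1x+5y-92=0] ∩ [|D−(7, 17)|²=26]]
2. D_y = 18  [[BC ⟂ CD ⇒ 1x+5y-92=0] ∩ [|D−(7, 17)|²=26]]
   so D = (2, 18)
3. A_x = 1  [[AB ⟂ BC ⇒ -1x-5y+66=0] ∩ [|A−(6, 12)|²=26]]
4. A_y = 13  [[AB ⟂ BC ⇒ -1x-5y+66=0] ∩ [|A−(6, 12)|²=26]]
   so A = (1, 13)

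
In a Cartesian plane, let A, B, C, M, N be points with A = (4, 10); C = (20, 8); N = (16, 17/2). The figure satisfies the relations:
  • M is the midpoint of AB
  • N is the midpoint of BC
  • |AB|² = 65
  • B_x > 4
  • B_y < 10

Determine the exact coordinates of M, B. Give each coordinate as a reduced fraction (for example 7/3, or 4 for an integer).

M = (8, 19/2)
B = (12, 9)

1. B_x = 12  [B = 2·N−C = 2·(16, 17/2)−(20, 8)]
2. B_y = 9  [B = 2·N−C = 2·(16, 17/2)−(20, 8)]
   so B = (12, 9)
3. M_x = 8  [2·M = A+B = (4, 10)+(12, 9)]
4. M_y = 19/2  [2·M = A+B = (4, 10)+(12, 9)]
   so M = (8, 19/2)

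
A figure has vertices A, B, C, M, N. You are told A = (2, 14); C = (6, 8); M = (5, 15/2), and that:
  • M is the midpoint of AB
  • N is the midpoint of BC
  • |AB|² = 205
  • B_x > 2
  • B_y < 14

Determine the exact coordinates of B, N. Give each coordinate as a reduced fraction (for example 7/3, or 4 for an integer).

B = (8, 1)
N = (7, 9/2)

1. B_x = 8  [B = 2·M−A = 2·(5, 15/2)−(2, 14)]
2. B_y = 1  [B = 2·M−A = 2·(5, 15/2)−(2, 14)]
   so B = (8, 1)
3. N_x = 7  [2·N = B+C = (8, 1)+(6, 8)]
4. N_y = 9/2  [2·N = B+C = (8, 1)+(6, 8)]
   so N = (7, 9/2)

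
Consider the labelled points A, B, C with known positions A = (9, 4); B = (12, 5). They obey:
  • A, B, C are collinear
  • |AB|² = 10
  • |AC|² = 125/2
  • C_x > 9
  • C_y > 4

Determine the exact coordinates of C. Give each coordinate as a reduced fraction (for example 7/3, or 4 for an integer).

C = (33/2, 13/2)

1. C_x = 33/2  [[A, B, C are collinear ⇒ -1x+3y-3=0] ∩ [|C−(9, 4)|²=125/2]]
2. C_y = 13/2  [[A, B, C are collinear ⇒ -1x+3y-3=0] ∩ [|C−(9, 4)|²=125/2]]
   so C = (33/2, 13/2)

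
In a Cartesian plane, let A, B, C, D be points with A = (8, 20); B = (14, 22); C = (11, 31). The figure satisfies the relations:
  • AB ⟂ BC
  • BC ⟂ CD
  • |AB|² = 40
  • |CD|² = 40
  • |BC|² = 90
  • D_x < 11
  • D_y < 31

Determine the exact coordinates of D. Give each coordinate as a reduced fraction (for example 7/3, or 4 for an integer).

D = (5, 29)

1. D_x = 5  [[BC ⟂ CD ⇒ -3x+9y-246=0] ∩ [|D−(11, 31)|²=40]]
2. D_y = 29  [[BC ⟂ CD ⇒ -3x+9y-246=0] ∩ [|D−(11, 31)|²=40]]
   so D = (5, 29)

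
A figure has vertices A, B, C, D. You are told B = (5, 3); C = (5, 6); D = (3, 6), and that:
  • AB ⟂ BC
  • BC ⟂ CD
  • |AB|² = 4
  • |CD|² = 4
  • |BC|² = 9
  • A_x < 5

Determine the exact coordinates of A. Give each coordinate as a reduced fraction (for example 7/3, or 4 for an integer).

1. A_x = 3  [[AB ⟂ BC ⇒ -3y+9=0] ∩ [|A−(5, 3)|²=4]]
2. A_y = 3  [[AB ⟂ BC ⇒ -3y+9=0] ∩ [|A−(5, 3)|²=4]]
   so A = (3, 3)

A = (3, 3)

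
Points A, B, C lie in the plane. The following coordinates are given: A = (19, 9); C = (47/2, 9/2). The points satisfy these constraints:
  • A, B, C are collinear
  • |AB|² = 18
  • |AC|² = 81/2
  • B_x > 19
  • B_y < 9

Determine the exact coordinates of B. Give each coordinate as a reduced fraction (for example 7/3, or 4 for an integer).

B = (22, 6)

1. B_x = 22  [[A, B, C are collinear ⇒ -9/2x-9/2y+126=0] ∩ [|B−(19, 9)|²=18]]
2. B_y = 6  [[A, B, C are collinear ⇒ -9/2x-9/2y+126=0] ∩ [|B−(19, 9)|²=18]]
   so B = (22, 6)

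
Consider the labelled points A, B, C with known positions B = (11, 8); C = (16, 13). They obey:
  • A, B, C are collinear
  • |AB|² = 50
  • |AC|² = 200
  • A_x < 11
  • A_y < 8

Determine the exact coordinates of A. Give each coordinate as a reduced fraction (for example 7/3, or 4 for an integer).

A = (6, 3)

1. A_x = 6  [[A, B, C are collinear ⇒ -5x+5y+15=0] ∩ [|A−(11, 8)|²=50]]
2. A_y = 3  [[A, B, C are collinear ⇒ -5x+5y+15=0] ∩ [|A−(11, 8)|²=50]]
   so A = (6, 3)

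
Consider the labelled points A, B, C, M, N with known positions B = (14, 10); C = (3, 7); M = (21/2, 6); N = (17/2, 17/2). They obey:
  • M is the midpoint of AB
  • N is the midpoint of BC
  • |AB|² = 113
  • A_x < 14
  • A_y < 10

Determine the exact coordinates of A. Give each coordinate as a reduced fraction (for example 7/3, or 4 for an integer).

1. A_x = 7  [A = 2·M−B = 2·(21/2, 6)−(14, 10)]
2. A_y = 2  [A = 2·M−B = 2·(21/2, 6)−(14, 10)]
   so A = (7, 2)

A = (7, 2)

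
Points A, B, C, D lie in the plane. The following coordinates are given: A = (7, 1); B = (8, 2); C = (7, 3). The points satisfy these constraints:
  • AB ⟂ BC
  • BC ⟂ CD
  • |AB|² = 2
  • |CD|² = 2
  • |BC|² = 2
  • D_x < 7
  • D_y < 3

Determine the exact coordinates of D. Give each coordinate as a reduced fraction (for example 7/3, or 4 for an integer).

1. D_x = 6  [[BC ⟂ CD ⇒ -1x+1y+4=0] ∩ [|D−(7, 3)|²=2]]
2. D_y = 2  [[BC ⟂ CD ⇒ -1x+1y+4=0] ∩ [|D−(7, 3)|²=2]]
   so D = (6, 2)

D = (6, 2)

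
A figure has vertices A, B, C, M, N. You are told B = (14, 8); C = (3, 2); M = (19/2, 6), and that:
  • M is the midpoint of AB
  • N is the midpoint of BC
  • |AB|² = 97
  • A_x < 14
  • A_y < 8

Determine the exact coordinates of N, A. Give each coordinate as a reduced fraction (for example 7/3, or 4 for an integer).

1. A_x = 5  [A = 2·M−B = 2·(19/2, 6)−(14, 8)]
2. A_y = 4  [A = 2·M−B = 2·(19/2, 6)−(14, 8)]
   so A = (5, 4)
3. N_x = 17/2  [2·N = B+C = (14, 8)+(3, 2)]
4. N_y = 5  [2·N = B+C = (14, 8)+(3, 2)]
   so N = (17/2, 5)

N = (17/2, 5)
A = (5, 4)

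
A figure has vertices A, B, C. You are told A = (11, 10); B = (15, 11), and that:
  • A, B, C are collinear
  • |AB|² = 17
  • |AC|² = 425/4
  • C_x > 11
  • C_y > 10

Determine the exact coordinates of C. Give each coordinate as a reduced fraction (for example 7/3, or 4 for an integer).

C = (21, 25/2)

1. C_x = 21  [[A, B, C are collinear ⇒ -1x+4y-29=0] ∩ [|C−(11, 10)|²=425/4]]
2. C_y = 25/2  [[A, B, C are collinear ⇒ -1x+4y-29=0] ∩ [|C−(11, 10)|²=425/4]]
   so C = (21, 25/2)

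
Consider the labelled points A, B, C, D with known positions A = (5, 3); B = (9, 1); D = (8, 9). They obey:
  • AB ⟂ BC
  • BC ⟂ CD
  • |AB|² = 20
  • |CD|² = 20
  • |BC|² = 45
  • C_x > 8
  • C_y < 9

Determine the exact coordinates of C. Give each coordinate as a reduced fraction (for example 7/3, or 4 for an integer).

C = (12, 7)

1. C_x = 12  [[AB ⟂ BC ⇒ 4x-2y-34=0] ∩ [|C−(8, 9)|²=20]]
2. C_y = 7  [[AB ⟂ BC ⇒ 4x-2y-34=0] ∩ [|C−(8, 9)|²=20]]
   so C = (12, 7)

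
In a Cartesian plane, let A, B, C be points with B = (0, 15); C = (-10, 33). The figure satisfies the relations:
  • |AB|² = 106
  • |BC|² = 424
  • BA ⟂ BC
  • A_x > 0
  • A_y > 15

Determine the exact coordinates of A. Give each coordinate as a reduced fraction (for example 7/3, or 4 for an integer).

A = (9, 20)

1. A_x = 9  [[BA ⟂ BC ⇒ -10x+18y-270=0] ∩ [|A−(0, 15)|²=106]]
2. A_y = 20  [[BA ⟂ BC ⇒ -10x+18y-270=0] ∩ [|A−(0, 15)|²=106]]
   so A = (9, 20)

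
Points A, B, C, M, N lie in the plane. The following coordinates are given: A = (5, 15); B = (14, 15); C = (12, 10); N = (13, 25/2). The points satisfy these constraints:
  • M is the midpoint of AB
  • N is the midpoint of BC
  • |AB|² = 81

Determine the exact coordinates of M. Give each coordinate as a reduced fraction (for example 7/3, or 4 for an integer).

1. M_x = 19/2  [2·M = A+B = (5, 15)+(14, 15)]
2. M_y = 15  [2·M = A+B = (5, 15)+(14, 15)]
   so M = (19/2, 15)

M = (19/2, 15)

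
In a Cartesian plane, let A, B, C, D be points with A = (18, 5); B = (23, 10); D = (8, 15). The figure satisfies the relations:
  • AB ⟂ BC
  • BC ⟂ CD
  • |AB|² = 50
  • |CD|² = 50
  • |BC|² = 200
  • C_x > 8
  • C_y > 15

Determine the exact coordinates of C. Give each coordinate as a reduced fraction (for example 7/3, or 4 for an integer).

1. C_x = 13  [[AB ⟂ BC ⇒ 5x+5y-165=0] ∩ [|C−(8, 15)|²=50]]
2. C_y = 20  [[AB ⟂ BC ⇒ 5x+5y-165=0] ∩ [|C−(8, 15)|²=50]]
   so C = (13, 20)

C = (13, 20)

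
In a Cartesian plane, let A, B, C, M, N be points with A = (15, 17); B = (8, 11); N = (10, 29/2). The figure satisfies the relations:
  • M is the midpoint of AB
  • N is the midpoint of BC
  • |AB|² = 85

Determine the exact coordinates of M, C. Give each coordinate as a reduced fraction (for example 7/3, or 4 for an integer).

M = (23/2, 14)
C = (12, 18)

1. M_x = 23/2  [2·M = A+B = (15, 17)+(8, 11)]
2. M_y = 14  [2·M = A+B = (15, 17)+(8, 11)]
   so M = (23/2, 14)
3. C_x = 12  [C = 2·N−B = 2·(10, 29/2)−(8, 11)]
4. C_y = 18  [C = 2·N−B = 2·(10, 29/2)−(8, 11)]
   so C = (12, 18)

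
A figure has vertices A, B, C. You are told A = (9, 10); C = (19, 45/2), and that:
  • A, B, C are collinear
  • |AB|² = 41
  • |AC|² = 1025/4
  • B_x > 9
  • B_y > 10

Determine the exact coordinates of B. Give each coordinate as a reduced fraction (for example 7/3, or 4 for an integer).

B = (13, 15)

1. B_x = 13  [[A, B, C are collinear ⇒ 25/2x-10y-25/2=0] ∩ [|B−(9, 10)|²=41]]
2. B_y = 15  [[A, B, C are collinear ⇒ 25/2x-10y-25/2=0] ∩ [|B−(9, 10)|²=41]]
   so B = (13, 15)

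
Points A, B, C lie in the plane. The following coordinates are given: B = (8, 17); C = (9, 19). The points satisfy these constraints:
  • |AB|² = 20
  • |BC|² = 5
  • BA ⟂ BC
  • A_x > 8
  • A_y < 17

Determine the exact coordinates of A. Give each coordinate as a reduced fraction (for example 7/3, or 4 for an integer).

1. A_x = 12  [[BA ⟂ BC ⇒ 1x+2y-42=0] ∩ [|A−(8, 17)|²=20]]
2. A_y = 15  [[BA ⟂ BC ⇒ 1x+2y-42=0] ∩ [|A−(8, 17)|²=20]]
   so A = (12, 15)

A = (12, 15)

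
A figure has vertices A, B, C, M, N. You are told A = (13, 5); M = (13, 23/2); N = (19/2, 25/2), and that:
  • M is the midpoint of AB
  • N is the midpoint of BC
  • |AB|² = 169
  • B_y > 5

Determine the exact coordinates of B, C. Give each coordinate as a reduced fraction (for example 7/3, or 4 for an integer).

B = (13, 18)
C = (6, 7)

1. B_x = 13  [B = 2·M−A = 2·(13, 23/2)−(13, 5)]
2. B_y = 18  [B = 2·M−A = 2·(13, 23/2)−(13, 5)]
   so B = (13, 18)
3. C_x = 6  [C = 2·N−B = 2·(19/2, 25/2)−(13, 18)]
4. C_y = 7  [C = 2·N−B = 2·(19/2, 25/2)−(13, 18)]
   so C = (6, 7)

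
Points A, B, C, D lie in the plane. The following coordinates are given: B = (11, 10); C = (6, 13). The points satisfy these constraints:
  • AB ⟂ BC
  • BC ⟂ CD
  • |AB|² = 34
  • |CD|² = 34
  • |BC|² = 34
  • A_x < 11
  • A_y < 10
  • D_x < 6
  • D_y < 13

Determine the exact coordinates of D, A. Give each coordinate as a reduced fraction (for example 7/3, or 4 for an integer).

D = (3, 8)
A = (8, 5)

1. D_x = 3  [[BC ⟂ CD ⇒ -5x+3y-9=0] ∩ [|D−(6, 13)|²=34]]
2. D_y = 8  [[BC ⟂ CD ⇒ -5x+3y-9=0] ∩ [|D−(6, 13)|²=34]]
   so D = (3, 8)
3. A_x = 8  [[AB ⟂ BC ⇒ 5x-3y-25=0] ∩ [|A−(11, 10)|²=34]]
4. A_y = 5  [[AB ⟂ BC ⇒ 5x-3y-25=0] ∩ [|A−(11, 10)|²=34]]
   so A = (8, 5)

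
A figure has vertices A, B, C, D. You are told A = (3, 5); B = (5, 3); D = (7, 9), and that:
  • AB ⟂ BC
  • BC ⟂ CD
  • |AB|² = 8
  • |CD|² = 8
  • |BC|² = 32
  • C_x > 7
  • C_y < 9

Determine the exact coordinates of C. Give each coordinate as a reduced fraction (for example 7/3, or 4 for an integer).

1. C_x = 9  [[AB ⟂ BC ⇒ 2x-2y-4=0] ∩ [|C−(7, 9)|²=8]]
2. C_y = 7  [[AB ⟂ BC ⇒ 2x-2y-4=0] ∩ [|C−(7, 9)|²=8]]
   so C = (9, 7)

C = (9, 7)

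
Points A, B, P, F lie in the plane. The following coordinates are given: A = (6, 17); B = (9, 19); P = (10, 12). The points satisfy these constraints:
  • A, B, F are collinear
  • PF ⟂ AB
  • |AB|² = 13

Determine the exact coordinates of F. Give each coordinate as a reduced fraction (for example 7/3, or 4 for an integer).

F = (84/13, 225/13)

1. F_x = 84/13  [[A, B, F are collinear ⇒ -2x+3y-39=0] ∩ [PF ⟂ AB ⇒ 3x+2y-54=0]]
2. F_y = 225/13  [[A, B, F are collinear ⇒ -2x+3y-39=0] ∩ [PF ⟂ AB ⇒ 3x+2y-54=0]]
   so F = (84/13, 225/13)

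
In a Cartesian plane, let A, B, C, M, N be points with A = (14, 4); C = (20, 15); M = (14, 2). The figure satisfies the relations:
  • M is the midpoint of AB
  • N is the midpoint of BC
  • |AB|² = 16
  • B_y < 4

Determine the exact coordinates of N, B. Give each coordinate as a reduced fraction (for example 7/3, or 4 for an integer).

N = (17, 15/2)
B = (14, 0)

1. B_x = 14  [B = 2·M−A = 2·(14, 2)−(14, 4)]
2. B_y = 0  [B = 2·M−A = 2·(14, 2)−(14, 4)]
   so B = (14, 0)
3. N_x = 17  [2·N = B+C = (14, 0)+(20, 15)]
4. N_y = 15/2  [2·N = B+C = (14, 0)+(20, 15)]
   so N = (17, 15/2)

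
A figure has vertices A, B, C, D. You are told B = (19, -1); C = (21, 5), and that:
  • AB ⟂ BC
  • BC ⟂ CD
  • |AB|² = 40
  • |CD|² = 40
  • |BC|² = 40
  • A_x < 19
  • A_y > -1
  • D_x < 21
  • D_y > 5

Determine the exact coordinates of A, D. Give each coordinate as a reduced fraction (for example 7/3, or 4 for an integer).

1. A_x = 13  [[AB ⟂ BC ⇒ -2x-6y+32=0] ∩ [|A−(19, -1)|²=40]]
2. A_y = 1  [[AB ⟂ BC ⇒ -2x-6y+32=0] ∩ [|A−(19, -1)|²=40]]
   so A = (13, 1)
3. D_x = 15  [[BC ⟂ CD ⇒ 2x+6y-72=0] ∩ [|D−(21, 5)|²=40]]
4. D_y = 7  [[BC ⟂ CD ⇒ 2x+6y-72=0] ∩ [|D−(21, 5)|²=40]]
   so D = (15, 7)

A = (13, 1)
D = (15, 7)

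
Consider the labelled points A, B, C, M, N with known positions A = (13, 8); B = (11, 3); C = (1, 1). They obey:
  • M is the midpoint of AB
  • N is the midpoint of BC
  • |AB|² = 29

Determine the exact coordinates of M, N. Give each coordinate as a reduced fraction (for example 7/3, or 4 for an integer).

M = (12, 11/2)
N = (6, 2)

1. M_x = 12  [2·M = A+B = (13, 8)+(11, 3)]
2. M_y = 11/2  [2·M = A+B = (13, 8)+(11, 3)]
   so M = (12, 11/2)
3. N_x = 6  [2·N = B+C = (11, 3)+(1, 1)]
4. N_y = 2  [2·N = B+C = (11, 3)+(1, 1)]
   so N = (6, 2)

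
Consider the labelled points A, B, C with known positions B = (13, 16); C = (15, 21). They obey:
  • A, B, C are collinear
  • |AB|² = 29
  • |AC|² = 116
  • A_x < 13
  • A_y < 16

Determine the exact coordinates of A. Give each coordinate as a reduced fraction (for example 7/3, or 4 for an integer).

1. A_x = 11  [[A, B, C are collinear ⇒ -5x+2y+33=0] ∩ [|A−(13, 16)|²=29]]
2. A_y = 11  [[A, B, C are collinear ⇒ -5x+2y+33=0] ∩ [|A−(13, 16)|²=29]]
   so A = (11, 11)

A = (11, 11)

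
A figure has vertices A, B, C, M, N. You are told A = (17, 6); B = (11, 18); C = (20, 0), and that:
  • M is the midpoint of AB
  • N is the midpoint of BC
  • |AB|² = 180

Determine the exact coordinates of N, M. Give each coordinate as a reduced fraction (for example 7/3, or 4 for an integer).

N = (31/2, 9)
M = (14, 12)

1. M_x = 14  [2·M = A+B = (17, 6)+(11, 18)]
2. M_y = 12  [2·M = A+B = (17, 6)+(11, 18)]
   so M = (14, 12)
3. N_x = 31/2  [2·N = B+C = (11, 18)+(20, 0)]
4. N_y = 9  [2·N = B+C = (11, 18)+(20, 0)]
   so N = (31/2, 9)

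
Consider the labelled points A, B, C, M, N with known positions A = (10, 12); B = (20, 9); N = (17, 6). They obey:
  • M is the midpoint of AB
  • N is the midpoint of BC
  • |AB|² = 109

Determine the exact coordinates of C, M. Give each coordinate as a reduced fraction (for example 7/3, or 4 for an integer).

C = (14, 3)
M = (15, 21/2)

1. M_x = 15  [2·M = A+B = (10, 12)+(20, 9)]
2. M_y = 21/2  [2·M = A+B = (10, 12)+(20, 9)]
   so M = (15, 21/2)
3. C_x = 14  [C = 2·N−B = 2·(17, 6)−(20, 9)]
4. C_y = 3  [C = 2·N−B = 2·(17, 6)−(20, 9)]
   so C = (14, 3)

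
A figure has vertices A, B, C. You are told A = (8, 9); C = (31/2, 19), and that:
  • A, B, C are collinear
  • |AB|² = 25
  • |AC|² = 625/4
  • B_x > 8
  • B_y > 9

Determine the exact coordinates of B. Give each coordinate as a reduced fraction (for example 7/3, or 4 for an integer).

1. B_x = 11  [[A, B, C are collinear ⇒ 10x-15/2y-25/2=0] ∩ [|B−(8, 9)|²=25]]
2. B_y = 13  [[A, B, C are collinear ⇒ 10x-15/2y-25/2=0] ∩ [|B−(8, 9)|²=25]]
   so B = (11, 13)

B = (11, 13)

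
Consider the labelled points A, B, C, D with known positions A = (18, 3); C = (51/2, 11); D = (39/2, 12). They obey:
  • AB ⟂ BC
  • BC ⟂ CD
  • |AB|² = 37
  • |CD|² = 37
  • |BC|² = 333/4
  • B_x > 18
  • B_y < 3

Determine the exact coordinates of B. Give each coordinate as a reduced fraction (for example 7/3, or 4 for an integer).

1. B_x = 24  [[BC ⟂ CD ⇒ 6x-1y-142=0] ∩ [|B−(18, 3)|²=37]]
2. B_y = 2  [[BC ⟂ CD ⇒ 6x-1y-142=0] ∩ [|B−(18, 3)|²=37]]
   so B = (24, 2)

B = (24, 2)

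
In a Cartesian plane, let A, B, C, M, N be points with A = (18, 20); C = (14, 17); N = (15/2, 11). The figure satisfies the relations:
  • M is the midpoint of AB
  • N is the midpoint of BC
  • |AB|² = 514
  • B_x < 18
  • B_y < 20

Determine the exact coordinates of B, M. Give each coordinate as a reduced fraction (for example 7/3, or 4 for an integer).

1. B_x = 1  [B = 2·N−C = 2·(15/2, 11)−(14, 17)]
2. B_y = 5  [B = 2·N−C = 2·(15/2, 11)−(14, 17)]
   so B = (1, 5)
3. M_x = 19/2  [2·M = A+B = (18, 20)+(1, 5)]
4. M_y = 25/2  [2·M = A+B = (18, 20)+(1, 5)]
   so M = (19/2, 25/2)

B = (1, 5)
M = (19/2, 25/2)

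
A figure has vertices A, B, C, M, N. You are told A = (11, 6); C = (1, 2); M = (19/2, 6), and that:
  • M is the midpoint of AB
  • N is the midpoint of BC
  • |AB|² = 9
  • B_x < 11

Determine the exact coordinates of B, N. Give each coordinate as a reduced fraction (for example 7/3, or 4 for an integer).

B = (8, 6)
N = (9/2, 4)

1. B_x = 8  [B = 2·M−A = 2·(19/2, 6)−(11, 6)]
2. B_y = 6  [B = 2·M−A = 2·(19/2, 6)−(11, 6)]
   so B = (8, 6)
3. N_x = 9/2  [2·N = B+C = (8, 6)+(1, 2)]
4. N_y = 4  [2·N = B+C = (8, 6)+(1, 2)]
   so N = (9/2, 4)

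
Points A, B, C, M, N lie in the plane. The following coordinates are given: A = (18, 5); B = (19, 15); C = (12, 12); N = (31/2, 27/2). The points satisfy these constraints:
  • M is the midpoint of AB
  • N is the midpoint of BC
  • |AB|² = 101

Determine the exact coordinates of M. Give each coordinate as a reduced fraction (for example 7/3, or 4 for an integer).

M = (37/2, 10)

1. M_x = 37/2  [2·M = A+B = (18, 5)+(19, 15)]
2. M_y = 10  [2·M = A+B = (18, 5)+(19, 15)]
   so M = (37/2, 10)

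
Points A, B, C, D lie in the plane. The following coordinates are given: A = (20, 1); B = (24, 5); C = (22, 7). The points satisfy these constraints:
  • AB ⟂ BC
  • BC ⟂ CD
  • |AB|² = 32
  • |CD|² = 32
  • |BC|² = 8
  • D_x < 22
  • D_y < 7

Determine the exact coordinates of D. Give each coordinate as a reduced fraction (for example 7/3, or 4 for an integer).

1. D_x = 18  [[BC ⟂ CD ⇒ -2x+2y+30=0] ∩ [|D−(22, 7)|²=32]]
2. D_y = 3  [[BC ⟂ CD ⇒ -2x+2y+30=0] ∩ [|D−(22, 7)|²=32]]
   so D = (18, 3)

D = (18, 3)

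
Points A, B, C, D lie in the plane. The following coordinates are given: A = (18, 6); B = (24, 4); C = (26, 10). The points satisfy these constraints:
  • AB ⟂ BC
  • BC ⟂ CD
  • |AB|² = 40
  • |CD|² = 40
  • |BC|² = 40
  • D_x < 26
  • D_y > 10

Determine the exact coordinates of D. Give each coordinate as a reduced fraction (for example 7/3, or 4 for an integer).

1. D_x = 20  [[BC ⟂ CD ⇒ 2x+6y-112=0] ∩ [|D−(26, 10)|²=40]]
2. D_y = 12  [[BC ⟂ CD ⇒ 2x+6y-112=0] ∩ [|D−(26, 10)|²=40]]
   so D = (20, 12)

D = (20, 12)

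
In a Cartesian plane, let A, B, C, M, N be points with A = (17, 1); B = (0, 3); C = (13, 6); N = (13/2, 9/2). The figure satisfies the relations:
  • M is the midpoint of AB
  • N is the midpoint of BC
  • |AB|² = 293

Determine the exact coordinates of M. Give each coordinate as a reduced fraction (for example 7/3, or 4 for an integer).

1. M_x = 17/2  [2·M = A+B = (17, 1)+(0, 3)]
2. M_y = 2  [2·M = A+B = (17, 1)+(0, 3)]
   so M = (17/2, 2)

M = (17/2, 2)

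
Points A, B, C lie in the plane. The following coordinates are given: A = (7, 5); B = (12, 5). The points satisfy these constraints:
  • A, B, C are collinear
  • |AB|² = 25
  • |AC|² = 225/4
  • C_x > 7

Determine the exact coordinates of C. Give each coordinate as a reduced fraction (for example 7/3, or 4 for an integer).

C = (29/2, 5)

1. C_x = 29/2  [[A, B, C are collinear ⇒ 5y-25=0] ∩ [|C−(7, 5)|²=225/4]]
2. C_y = 5  [[A, B, C are collinear ⇒ 5y-25=0] ∩ [|C−(7, 5)|²=225/4]]
   so C = (29/2, 5)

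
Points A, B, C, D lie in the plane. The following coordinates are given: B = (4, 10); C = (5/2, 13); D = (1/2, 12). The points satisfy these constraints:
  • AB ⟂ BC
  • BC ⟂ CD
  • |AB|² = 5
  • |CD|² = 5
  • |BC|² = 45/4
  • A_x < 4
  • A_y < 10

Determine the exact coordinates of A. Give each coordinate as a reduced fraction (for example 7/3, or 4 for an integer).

A = (2, 9)

1. A_x = 2  [[AB ⟂ BC ⇒ 3/2x-3y+24=0] ∩ [|A−(4, 10)|²=5]]
2. A_y = 9  [[AB ⟂ BC ⇒ 3/2x-3y+24=0] ∩ [|A−(4, 10)|²=5]]
   so A = (2, 9)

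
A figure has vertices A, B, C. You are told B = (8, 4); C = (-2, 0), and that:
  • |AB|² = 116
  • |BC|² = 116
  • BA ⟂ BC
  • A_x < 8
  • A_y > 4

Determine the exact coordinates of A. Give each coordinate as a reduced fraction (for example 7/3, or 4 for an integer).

A = (4, 14)

1. A_x = 4  [[BA ⟂ BC ⇒ -10x-4y+96=0] ∩ [|A−(8, 4)|²=116]]
2. A_y = 14  [[BA ⟂ BC ⇒ -10x-4y+96=0] ∩ [|A−(8, 4)|²=116]]
   so A = (4, 14)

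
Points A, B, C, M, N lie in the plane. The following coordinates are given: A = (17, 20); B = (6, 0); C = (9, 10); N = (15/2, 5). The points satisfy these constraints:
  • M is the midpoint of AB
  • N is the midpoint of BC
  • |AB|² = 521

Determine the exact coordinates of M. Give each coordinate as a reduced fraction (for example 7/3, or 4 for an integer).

M = (23/2, 10)

1. M_x = 23/2  [2·M = A+B = (17, 20)+(6, 0)]
2. M_y = 10  [2·M = A+B = (17, 20)+(6, 0)]
   so M = (23/2, 10)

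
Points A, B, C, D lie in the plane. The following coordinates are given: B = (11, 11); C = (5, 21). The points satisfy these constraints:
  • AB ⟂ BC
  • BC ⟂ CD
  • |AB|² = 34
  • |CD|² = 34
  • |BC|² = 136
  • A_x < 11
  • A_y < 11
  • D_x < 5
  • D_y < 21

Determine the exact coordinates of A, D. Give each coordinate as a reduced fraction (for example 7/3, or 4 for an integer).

A = (6, 8)
D = (0, 18)

1. A_x = 6  [[AB ⟂ BC ⇒ 6x-10y+44=0] ∩ [|A−(11, 11)|²=34]]
2. A_y = 8  [[AB ⟂ BC ⇒ 6x-10y+44=0] ∩ [|A−(11, 11)|²=34]]
   so A = (6, 8)
3. D_x = 0  [[BC ⟂ CD ⇒ -6x+10y-180=0] ∩ [|D−(5, 21)|²=34]]
4. D_y = 18  [[BC ⟂ CD ⇒ -6x+10y-180=0] ∩ [|D−(5, 21)|²=34]]
   so D = (0, 18)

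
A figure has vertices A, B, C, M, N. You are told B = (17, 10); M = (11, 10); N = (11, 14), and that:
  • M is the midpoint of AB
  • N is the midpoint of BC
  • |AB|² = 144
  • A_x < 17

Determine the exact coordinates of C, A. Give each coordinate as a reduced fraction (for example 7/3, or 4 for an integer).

C = (5, 18)
A = (5, 10)

1. A_x = 5  [A = 2·M−B = 2·(11, 10)−(17, 10)]
2. A_y = 10  [A = 2·M−B = 2·(11, 10)−(17, 10)]
   so A = (5, 10)
3. C_x = 5  [C = 2·N−B = 2·(11, 14)−(17, 10)]
4. C_y = 18  [C = 2·N−B = 2·(11, 14)−(17, 10)]
   so C = (5, 18)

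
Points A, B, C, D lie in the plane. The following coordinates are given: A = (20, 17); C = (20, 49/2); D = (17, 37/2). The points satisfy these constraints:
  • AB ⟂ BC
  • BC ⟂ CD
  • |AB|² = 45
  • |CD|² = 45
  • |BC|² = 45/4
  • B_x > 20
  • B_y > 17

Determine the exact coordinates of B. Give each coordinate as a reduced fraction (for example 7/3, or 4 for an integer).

1. B_x = 23  [[BC ⟂ CD ⇒ 3x+6y-207=0] ∩ [|B−(20, 17)|²=45]]
2. B_y = 23  [[BC ⟂ CD ⇒ 3x+6y-207=0] ∩ [|B−(20, 17)|²=45]]
   so B = (23, 23)

B = (23, 23)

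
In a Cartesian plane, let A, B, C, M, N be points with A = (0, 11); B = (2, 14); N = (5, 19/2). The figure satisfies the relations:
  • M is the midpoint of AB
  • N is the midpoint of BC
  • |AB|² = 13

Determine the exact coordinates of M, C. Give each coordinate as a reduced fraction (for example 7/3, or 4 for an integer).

M = (1, 25/2)
C = (8, 5)

1. M_x = 1  [2·M = A+B = (0, 11)+(2, 14)]
2. M_y = 25/2  [2·M = A+B = (0, 11)+(2, 14)]
   so M = (1, 25/2)
3. C_x = 8  [C = 2·N−B = 2·(5, 19/2)−(2, 14)]
4. C_y = 5  [C = 2·N−B = 2·(5, 19/2)−(2, 14)]
   so C = (8, 5)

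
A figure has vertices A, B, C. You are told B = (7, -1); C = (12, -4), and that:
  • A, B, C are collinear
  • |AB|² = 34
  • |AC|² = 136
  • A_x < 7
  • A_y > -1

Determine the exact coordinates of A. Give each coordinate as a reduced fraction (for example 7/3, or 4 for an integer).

1. A_x = 2  [[A, B, C are collinear ⇒ 3x+5y-16=0] ∩ [|A−(7, -1)|²=34]]
2. A_y = 2  [[A, B, C are collinear ⇒ 3x+5y-16=0] ∩ [|A−(7, -1)|²=34]]
   so A = (2, 2)

A = (2, 2)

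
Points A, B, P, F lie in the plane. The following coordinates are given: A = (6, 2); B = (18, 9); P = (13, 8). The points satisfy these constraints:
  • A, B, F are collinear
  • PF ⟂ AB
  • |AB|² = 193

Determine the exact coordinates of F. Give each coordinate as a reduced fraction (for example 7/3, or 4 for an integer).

1. F_x = 2670/193  [[A, B, F are collinear ⇒ -7x+12y+18=0] ∩ [PF ⟂ AB ⇒ 12x+7y-212=0]]
2. F_y = 1268/193  [[A, B, F are collinear ⇒ -7x+12y+18=0] ∩ [PF ⟂ AB ⇒ 12x+7y-212=0]]
   so F = (2670/193, 1268/193)

F = (2670/193, 1268/193)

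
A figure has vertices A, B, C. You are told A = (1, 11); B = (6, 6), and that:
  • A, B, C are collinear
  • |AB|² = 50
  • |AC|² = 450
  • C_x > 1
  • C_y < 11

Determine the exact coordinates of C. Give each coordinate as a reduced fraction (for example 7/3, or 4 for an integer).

C = (16, -4)

1. C_x = 16  [[A, B, C are collinear ⇒ 5x+5y-60=0] ∩ [|C−(1, 11)|²=450]]
2. C_y = -4  [[A, B, C are collinear ⇒ 5x+5y-60=0] ∩ [|C−(1, 11)|²=450]]
   so C = (16, -4)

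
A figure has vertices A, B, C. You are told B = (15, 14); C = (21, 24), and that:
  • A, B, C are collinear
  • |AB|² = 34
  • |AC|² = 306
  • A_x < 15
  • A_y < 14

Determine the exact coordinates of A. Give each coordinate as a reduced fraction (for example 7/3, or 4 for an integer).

A = (12, 9)

1. A_x = 12  [[A, B, C are collinear ⇒ -10x+6y+66=0] ∩ [|A−(15, 14)|²=34]]
2. A_y = 9  [[A, B, C are collinear ⇒ -10x+6y+66=0] ∩ [|A−(15, 14)|²=34]]
   so A = (12, 9)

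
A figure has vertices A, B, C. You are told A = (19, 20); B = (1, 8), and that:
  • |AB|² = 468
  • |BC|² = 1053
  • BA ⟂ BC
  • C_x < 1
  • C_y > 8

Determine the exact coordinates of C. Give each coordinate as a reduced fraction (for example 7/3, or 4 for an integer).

C = (-17, 35)

1. C_x = -17  [[BA ⟂ BC ⇒ 18x+12y-114=0] ∩ [|C−(1, 8)|²=1053]]
2. C_y = 35  [[BA ⟂ BC ⇒ 18x+12y-114=0] ∩ [|C−(1, 8)|²=1053]]
   so C = (-17, 35)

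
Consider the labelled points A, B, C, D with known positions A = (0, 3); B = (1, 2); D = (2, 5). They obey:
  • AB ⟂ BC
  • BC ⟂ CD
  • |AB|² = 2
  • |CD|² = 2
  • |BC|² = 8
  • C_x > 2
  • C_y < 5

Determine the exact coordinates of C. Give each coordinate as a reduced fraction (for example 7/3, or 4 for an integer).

1. C_x = 3  [[AB ⟂ BC ⇒ 1x-1y+1=0] ∩ [|C−(2, 5)|²=2]]
2. C_y = 4  [[AB ⟂ BC ⇒ 1x-1y+1=0] ∩ [|C−(2, 5)|²=2]]
   so C = (3, 4)

C = (3, 4)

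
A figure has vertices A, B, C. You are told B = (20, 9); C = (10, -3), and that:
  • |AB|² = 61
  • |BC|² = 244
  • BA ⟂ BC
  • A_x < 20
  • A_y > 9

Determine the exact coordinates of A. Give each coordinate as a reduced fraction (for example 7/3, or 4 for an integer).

A = (14, 14)

1. A_x = 14  [[BA ⟂ BC ⇒ -10x-12y+308=0] ∩ [|A−(20, 9)|²=61]]
2. A_y = 14  [[BA ⟂ BC ⇒ -10x-12y+308=0] ∩ [|A−(20, 9)|²=61]]
   so A = (14, 14)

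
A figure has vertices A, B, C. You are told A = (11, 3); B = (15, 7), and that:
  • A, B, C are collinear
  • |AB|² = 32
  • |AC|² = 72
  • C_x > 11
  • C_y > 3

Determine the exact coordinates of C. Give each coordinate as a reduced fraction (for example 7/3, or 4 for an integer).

1. C_x = 17  [[A, B, C are collinear ⇒ -4x+4y+32=0] ∩ [|C−(11, 3)|²=72]]
2. C_y = 9  [[A, B, C are collinear ⇒ -4x+4y+32=0] ∩ [|C−(11, 3)|²=72]]
   so C = (17, 9)

C = (17, 9)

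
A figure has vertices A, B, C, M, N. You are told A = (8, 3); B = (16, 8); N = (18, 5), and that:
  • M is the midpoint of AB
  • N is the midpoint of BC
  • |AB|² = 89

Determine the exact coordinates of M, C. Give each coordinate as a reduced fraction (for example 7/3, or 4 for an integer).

1. M_x = 12  [2·M = A+B = (8, 3)+(16, 8)]
2. M_y = 11/2  [2·M = A+B = (8, 3)+(16, 8)]
   so M = (12, 11/2)
3. C_x = 20  [C = 2·N−B = 2·(18, 5)−(16, 8)]
4. C_y = 2  [C = 2·N−B = 2·(18, 5)−(16, 8)]
   so C = (20, 2)

M = (12, 11/2)
C = (20, 2)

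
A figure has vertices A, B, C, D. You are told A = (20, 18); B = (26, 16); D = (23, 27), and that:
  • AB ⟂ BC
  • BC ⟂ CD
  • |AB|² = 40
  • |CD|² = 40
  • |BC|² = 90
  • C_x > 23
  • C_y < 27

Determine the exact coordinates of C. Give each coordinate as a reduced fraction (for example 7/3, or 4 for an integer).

1. C_x = 29  [[AB ⟂ BC ⇒ 6x-2y-124=0] ∩ [|C−(23, 27)|²=40]]
2. C_y = 25  [[AB ⟂ BC ⇒ 6x-2y-124=0] ∩ [|C−(23, 27)|²=40]]
   so C = (29, 25)

C = (29, 25)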